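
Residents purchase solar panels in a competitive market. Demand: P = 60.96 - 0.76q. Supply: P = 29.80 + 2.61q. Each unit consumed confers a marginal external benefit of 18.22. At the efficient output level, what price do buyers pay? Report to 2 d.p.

P = 49.82

Social marginal benefit = demand + MEB = 79.18 - 0.76q.
Set SMB = MC: 79.18 - 0.76q = 29.80 + 2.61q → q* = 14.6528.
Consumer price on the demand curve at q*: 60.96 − 0.76×14.6528 = 49.8239.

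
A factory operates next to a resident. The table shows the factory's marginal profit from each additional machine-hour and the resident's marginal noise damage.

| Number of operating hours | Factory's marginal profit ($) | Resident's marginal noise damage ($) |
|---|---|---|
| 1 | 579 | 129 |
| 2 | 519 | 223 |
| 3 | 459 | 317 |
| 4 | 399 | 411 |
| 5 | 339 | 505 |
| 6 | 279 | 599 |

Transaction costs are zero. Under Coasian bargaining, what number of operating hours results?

Bargaining reaches the level where marginal profit last exceeds marginal noise damage.
That holds through level 3 (459 ≥ 317) but not at 4 (399 < 411).

3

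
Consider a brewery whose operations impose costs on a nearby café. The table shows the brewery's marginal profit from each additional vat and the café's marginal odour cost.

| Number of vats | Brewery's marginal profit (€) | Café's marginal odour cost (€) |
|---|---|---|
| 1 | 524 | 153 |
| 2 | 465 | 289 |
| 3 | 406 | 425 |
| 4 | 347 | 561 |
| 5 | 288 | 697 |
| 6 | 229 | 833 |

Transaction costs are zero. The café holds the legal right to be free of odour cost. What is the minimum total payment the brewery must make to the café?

Efficient level: marginal profit ≥ marginal odour cost through level 2, so k* = 2.
With the café holding the right, the brewery must at least compensate total damage at k*: 153 + 289 = 442.

€442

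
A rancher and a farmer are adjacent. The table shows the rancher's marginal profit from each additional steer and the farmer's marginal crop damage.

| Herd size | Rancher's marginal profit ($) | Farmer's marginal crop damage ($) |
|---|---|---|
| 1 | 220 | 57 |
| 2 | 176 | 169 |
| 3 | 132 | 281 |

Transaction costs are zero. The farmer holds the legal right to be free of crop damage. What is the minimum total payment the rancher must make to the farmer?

Efficient level: marginal profit ≥ marginal crop damage through level 2, so k* = 2.
With the farmer holding the right, the rancher must at least compensate total damage at k*: 57 + 169 = 226.

$226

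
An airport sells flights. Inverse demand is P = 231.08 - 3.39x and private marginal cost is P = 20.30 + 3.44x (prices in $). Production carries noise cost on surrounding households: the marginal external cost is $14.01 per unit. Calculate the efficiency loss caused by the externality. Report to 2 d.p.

Market equilibrium (private): 20.30 + 3.44x = 231.08 - 3.39x → x_m = 30.8609.
Social marginal cost = private MC + MEC = 34.31 + 3.44x.
Set SMC = demand: 34.31 + 3.44x = 231.08 - 3.39x → x* = 28.8097.
The welfare-loss triangle has base |x_m − x*| and height MEC(x_m) (the vertical gap between SMC and demand is zero at x* and MEC at x_m).
DWL = ½ × 2.0512 × 14.0100 = 14.3687.

DWL = $14.37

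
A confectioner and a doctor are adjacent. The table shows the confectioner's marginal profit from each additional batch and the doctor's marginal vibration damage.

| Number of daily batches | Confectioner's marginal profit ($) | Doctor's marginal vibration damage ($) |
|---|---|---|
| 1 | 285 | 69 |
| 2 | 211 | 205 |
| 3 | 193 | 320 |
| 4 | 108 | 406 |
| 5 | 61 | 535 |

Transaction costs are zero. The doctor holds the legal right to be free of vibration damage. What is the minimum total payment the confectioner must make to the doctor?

Efficient level: marginal profit ≥ marginal vibration damage through level 2, so k* = 2.
With the doctor holding the right, the confectioner must at least compensate total damage at k*: 69 + 205 = 274.

$274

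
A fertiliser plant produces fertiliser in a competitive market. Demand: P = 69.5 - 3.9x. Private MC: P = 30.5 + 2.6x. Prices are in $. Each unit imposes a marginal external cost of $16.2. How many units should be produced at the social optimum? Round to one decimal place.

x* = 3.5

Social marginal cost = private MC + MEC = 46.7 + 2.6x.
Set SMC = demand: 46.7 + 2.6x = 69.5 - 3.9x → x* = 3.5077.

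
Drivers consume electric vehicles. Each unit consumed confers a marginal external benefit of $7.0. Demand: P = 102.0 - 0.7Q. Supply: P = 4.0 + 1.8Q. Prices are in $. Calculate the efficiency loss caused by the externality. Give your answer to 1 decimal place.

DWL = $9.8

Market equilibrium (private): 4.0 + 1.8Q = 102.0 - 0.7Q → Q_m = 39.2000.
Social marginal benefit = demand + MEB = 109.0 - 0.7Q.
Set SMB = MC: 109.0 - 0.7Q = 4.0 + 1.8Q → Q* = 42.0000.
The loss is the area between SMB and MC from Q* to Q_m; with linear curves that's a triangle of height MEB(Q_m).
DWL = ½ × 2.8000 × 7.0000 = 9.8000.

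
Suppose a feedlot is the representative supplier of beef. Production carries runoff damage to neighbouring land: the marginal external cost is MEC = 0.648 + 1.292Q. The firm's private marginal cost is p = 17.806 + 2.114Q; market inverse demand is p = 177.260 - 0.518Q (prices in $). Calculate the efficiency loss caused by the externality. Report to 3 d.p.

Market equilibrium (private): 17.806 + 2.114Q = 177.260 - 0.518Q → Q_m = 60.5828.
Social marginal cost = private MC + MEC = 18.454 + 3.406Q.
Set SMC = demand: 18.454 + 3.406Q = 177.260 - 0.518Q → Q* = 40.4704.
Height of the DWL triangle at Q_m is SMC(Q_m) − demand(Q_m) = MEC(Q_m) = 78.9210.
DWL = ½ × 20.1124 × 78.9210 = 793.6454.

DWL = $793.645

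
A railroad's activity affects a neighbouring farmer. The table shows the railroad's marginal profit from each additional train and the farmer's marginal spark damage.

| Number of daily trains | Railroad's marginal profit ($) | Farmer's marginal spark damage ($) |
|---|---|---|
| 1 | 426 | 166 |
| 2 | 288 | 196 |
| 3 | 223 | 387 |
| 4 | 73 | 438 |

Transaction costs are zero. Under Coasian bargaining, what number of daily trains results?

Bargaining reaches the level where marginal profit last exceeds marginal spark damage.
That holds through level 2 (288 ≥ 196) but not at 3 (223 < 387).

2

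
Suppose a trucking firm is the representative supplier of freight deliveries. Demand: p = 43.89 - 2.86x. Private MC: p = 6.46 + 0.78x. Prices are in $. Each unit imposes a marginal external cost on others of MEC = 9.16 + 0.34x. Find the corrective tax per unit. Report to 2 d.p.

Social marginal cost = private MC + MEC = 15.62 + 1.12x.
Set SMC = demand: 15.62 + 1.12x = 43.89 - 2.86x → x* = 7.1030.
The Pigouvian tax equals MEC at x*: 9.16 + 0.34×7.1030 = 11.5750.

tax = $11.58 per unit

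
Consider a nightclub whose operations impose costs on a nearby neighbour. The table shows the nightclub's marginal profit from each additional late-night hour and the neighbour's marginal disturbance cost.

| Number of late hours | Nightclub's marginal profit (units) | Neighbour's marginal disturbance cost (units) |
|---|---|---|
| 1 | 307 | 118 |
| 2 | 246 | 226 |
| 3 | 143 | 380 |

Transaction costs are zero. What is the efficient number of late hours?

2

Bargaining reaches the level where marginal profit last exceeds marginal disturbance cost.
That holds through level 2 (246 ≥ 226) but not at 3 (143 < 380).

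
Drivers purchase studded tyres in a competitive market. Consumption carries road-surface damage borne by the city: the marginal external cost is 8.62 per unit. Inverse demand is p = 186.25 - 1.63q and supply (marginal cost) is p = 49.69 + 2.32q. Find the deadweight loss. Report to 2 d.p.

Market equilibrium (private): 49.69 + 2.32q = 186.25 - 1.63q → q_m = 34.5722.
Social marginal benefit = demand − MEC = 177.63 - 1.63q.
Set SMB = MC: 177.63 - 1.63q = 49.69 + 2.32q → q* = 32.3899.
The welfare-loss triangle has base |q_m − q*| and height MEC(q_m) (the vertical gap between SMB and MC is zero at q* and MEC at q_m).
DWL = ½ × 2.1823 × 8.6200 = 9.4057.

DWL = 9.41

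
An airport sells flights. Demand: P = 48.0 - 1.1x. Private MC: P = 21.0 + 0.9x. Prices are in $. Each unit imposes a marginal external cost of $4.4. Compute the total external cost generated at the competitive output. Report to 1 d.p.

Market equilibrium (private): 21.0 + 0.9x = 48.0 - 1.1x → x_m = 13.5000.
Total external cost = MEC × x_m = 4.4 × 13.5000 = 59.4000.

$59.4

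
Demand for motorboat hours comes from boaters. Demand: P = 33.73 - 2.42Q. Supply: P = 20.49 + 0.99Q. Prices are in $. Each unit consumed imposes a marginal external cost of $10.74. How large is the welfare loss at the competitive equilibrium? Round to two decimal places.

DWL = $16.91

Market equilibrium (private): 20.49 + 0.99Q = 33.73 - 2.42Q → Q_m = 3.8827.
Social marginal benefit = demand − MEC = 22.99 - 2.42Q.
Set SMB = MC: 22.99 - 2.42Q = 20.49 + 0.99Q → Q* = 0.7331.
The welfare-loss triangle has base |Q_m − Q*| and height MEC(Q_m) (the vertical gap between SMB and MC is zero at Q* and MEC at Q_m).
DWL = ½ × 3.1496 × 10.7400 = 16.9134.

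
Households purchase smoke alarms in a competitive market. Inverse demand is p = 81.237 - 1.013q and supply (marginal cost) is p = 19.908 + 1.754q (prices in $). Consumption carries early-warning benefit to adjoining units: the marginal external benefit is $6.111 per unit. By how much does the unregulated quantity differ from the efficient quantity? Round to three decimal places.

2.209 units

Market equilibrium (private): 19.908 + 1.754q = 81.237 - 1.013q → q_m = 22.1644.
Social marginal benefit = demand + MEB = 87.348 - 1.013q.
Set SMB = MC: 87.348 - 1.013q = 19.908 + 1.754q → q* = 24.3730.
Gap = |22.1644 − 24.3730| = 2.2086.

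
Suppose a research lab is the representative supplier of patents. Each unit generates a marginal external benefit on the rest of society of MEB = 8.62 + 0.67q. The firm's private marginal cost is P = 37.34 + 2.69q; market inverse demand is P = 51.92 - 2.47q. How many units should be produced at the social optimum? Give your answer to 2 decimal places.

Social marginal cost = private MC − MEB = 28.72 + 2.02q.
Set SMC = demand: 28.72 + 2.02q = 51.92 - 2.47q → q* = 5.1670.

q* = 5.17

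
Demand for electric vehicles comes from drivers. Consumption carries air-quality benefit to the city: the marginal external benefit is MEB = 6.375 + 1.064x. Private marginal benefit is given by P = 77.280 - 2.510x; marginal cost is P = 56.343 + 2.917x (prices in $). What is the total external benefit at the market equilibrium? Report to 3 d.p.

Market equilibrium (private): 56.343 + 2.917x = 77.280 - 2.510x → x_m = 3.8579.
Total external benefit = ∫₀^{x_m} (6.375 + 1.064x) dx = 6.375×3.8579 + ½×1.064×3.8579² = 32.5121.

$32.512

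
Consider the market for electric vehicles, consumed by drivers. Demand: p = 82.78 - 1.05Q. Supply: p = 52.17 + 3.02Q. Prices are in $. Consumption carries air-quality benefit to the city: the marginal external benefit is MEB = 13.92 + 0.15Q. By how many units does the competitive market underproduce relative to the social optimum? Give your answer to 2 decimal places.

3.84 units

Market equilibrium (private): 52.17 + 3.02Q = 82.78 - 1.05Q → Q_m = 7.5209.
Social marginal benefit = demand + MEB = 96.70 - 0.90Q.
Set SMB = MC: 96.70 - 0.90Q = 52.17 + 3.02Q → Q* = 11.3597.
Gap = |7.5209 − 11.3597| = 3.8388.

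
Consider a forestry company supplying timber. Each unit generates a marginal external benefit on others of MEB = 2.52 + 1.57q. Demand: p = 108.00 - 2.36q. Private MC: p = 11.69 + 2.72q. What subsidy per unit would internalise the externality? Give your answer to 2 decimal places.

Social marginal cost = private MC − MEB = 9.17 + 1.15q.
Set SMC = demand: 9.17 + 1.15q = 108.00 - 2.36q → q* = 28.1567.
The Pigouvian subsidy equals MEB at q*: 2.52 + 1.57×28.1567 = 46.7260.

subsidy = 46.73 per unit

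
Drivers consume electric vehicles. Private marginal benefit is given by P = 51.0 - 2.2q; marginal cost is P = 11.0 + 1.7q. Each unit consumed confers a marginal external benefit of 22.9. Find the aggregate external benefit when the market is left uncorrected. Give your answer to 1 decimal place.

Market equilibrium (private): 11.0 + 1.7q = 51.0 - 2.2q → q_m = 10.2564.
Total external benefit = MEB × q_m = 22.9 × 10.2564 = 234.8716.

234.9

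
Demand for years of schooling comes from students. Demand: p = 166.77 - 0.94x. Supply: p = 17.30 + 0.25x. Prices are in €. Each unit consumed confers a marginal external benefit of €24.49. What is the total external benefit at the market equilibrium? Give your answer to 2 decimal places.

€3076.07

Market equilibrium (private): 17.30 + 0.25x = 166.77 - 0.94x → x_m = 125.6050.
Total external benefit = MEB × x_m = 24.49 × 125.6050 = 3076.0665.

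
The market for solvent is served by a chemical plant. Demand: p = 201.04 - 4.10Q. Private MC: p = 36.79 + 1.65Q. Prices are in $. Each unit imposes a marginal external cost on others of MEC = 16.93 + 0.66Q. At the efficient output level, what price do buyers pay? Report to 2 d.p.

Social marginal cost = private MC + MEC = 53.72 + 2.31Q.
Set SMC = demand: 53.72 + 2.31Q = 201.04 - 4.10Q → Q* = 22.9828.
Consumer price on the demand curve at Q*: 201.04 − 4.10×22.9828 = 106.8105.

P = $106.81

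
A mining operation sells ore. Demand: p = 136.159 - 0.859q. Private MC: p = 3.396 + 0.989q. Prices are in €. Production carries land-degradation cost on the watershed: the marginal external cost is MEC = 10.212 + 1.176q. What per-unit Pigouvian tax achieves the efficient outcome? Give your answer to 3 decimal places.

tax = €57.871 per unit

Social marginal cost = private MC + MEC = 13.608 + 2.165q.
Set SMC = demand: 13.608 + 2.165q = 136.159 - 0.859q → q* = 40.5261.
The Pigouvian tax equals MEC at q*: 10.212 + 1.176×40.5261 = 57.8707.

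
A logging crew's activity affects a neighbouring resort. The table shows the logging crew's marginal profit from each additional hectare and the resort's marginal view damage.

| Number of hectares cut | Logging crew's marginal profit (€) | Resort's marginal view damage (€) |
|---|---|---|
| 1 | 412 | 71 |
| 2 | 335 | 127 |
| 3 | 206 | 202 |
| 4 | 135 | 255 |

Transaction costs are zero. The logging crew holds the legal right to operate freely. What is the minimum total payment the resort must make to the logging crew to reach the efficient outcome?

Left alone the logging crew would choose level 4 (marginal profit stays positive).
Efficient level: k* = 3 (marginal profit ≥ marginal view damage through 3).
The resort must at least cover the logging crew's forgone profit from cutting 4→3: 135 = 135.

€135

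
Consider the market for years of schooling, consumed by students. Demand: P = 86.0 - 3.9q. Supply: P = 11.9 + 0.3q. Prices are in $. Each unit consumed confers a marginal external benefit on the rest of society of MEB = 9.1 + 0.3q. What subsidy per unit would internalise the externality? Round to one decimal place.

subsidy = $15.5 per unit

Social marginal benefit = demand + MEB = 95.1 - 3.6q.
Set SMB = MC: 95.1 - 3.6q = 11.9 + 0.3q → q* = 21.3333.
The Pigouvian subsidy equals MEB at q*: 9.1 + 0.3×21.3333 = 15.5000.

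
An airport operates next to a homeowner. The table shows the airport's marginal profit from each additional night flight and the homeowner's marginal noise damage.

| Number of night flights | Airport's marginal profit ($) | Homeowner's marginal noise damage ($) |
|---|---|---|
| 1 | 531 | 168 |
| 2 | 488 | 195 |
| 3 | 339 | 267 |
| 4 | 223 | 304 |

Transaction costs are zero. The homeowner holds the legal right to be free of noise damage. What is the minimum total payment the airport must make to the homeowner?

Efficient level: marginal profit ≥ marginal noise damage through level 3, so k* = 3.
With the homeowner holding the right, the airport must at least compensate total damage at k*: 168 + 195 + 267 = 630.

$630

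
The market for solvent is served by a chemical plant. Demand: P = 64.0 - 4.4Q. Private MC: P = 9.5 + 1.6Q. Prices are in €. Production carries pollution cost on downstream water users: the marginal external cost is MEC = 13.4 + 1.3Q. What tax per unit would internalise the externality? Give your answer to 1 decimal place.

Social marginal cost = private MC + MEC = 22.9 + 2.9Q.
Set SMC = demand: 22.9 + 2.9Q = 64.0 - 4.4Q → Q* = 5.6301.
The Pigouvian tax equals MEC at Q*: 13.4 + 1.3×5.6301 = 20.7191.

tax = €20.7 per unit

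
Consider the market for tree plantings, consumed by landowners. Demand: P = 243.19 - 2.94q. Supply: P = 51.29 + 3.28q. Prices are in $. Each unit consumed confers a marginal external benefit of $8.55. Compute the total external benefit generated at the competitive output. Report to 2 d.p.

$263.79

Market equilibrium (private): 51.29 + 3.28q = 243.19 - 2.94q → q_m = 30.8521.
Total external benefit = MEB × q_m = 8.55 × 30.8521 = 263.7855.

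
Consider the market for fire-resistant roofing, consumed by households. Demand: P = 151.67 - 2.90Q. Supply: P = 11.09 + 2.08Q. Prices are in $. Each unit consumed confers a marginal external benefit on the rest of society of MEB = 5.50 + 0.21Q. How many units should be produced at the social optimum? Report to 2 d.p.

Q* = 30.62

Social marginal benefit = demand + MEB = 157.17 - 2.69Q.
Set SMB = MC: 157.17 - 2.69Q = 11.09 + 2.08Q → Q* = 30.6247.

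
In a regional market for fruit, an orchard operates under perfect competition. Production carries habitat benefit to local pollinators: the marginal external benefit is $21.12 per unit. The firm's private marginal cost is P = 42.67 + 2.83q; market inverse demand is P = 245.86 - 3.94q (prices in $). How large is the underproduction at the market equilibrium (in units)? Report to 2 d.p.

3.12 units

Market equilibrium (private): 42.67 + 2.83q = 245.86 - 3.94q → q_m = 30.0133.
Social marginal cost = private MC − MEB = 21.55 + 2.83q.
Set SMC = demand: 21.55 + 2.83q = 245.86 - 3.94q → q* = 33.1329.
Gap = |30.0133 − 33.1329| = 3.1196.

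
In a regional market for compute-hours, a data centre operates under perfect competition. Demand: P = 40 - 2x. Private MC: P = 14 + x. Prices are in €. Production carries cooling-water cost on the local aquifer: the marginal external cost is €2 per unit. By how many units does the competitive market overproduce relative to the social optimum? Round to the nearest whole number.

1 units

Market equilibrium (private): 14 + x = 40 - 2x → x_m = 8.6667.
Social marginal cost = private MC + MEC = 16 + x.
Set SMC = demand: 16 + x = 40 - 2x → x* = 8.0000.
Gap = |8.6667 − 8.0000| = 0.6667.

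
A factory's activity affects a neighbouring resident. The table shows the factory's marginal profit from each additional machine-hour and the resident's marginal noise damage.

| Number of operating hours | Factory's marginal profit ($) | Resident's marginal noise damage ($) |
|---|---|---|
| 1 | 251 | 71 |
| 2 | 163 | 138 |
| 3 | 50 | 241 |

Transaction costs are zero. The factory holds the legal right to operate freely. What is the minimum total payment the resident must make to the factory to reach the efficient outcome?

$50

Left alone the factory would choose level 3 (marginal profit stays positive).
Efficient level: k* = 2 (marginal profit ≥ marginal noise damage through 2).
The resident must at least cover the factory's forgone profit from cutting 3→2: 50 = 50.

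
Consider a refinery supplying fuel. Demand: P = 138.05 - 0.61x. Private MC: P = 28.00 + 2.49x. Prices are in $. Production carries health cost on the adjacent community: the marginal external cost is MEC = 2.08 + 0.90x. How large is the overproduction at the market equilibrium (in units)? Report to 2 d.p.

8.51 units

Market equilibrium (private): 28.00 + 2.49x = 138.05 - 0.61x → x_m = 35.5000.
Social marginal cost = private MC + MEC = 30.08 + 3.39x.
Set SMC = demand: 30.08 + 3.39x = 138.05 - 0.61x → x* = 26.9925.
Gap = |35.5000 − 26.9925| = 8.5075.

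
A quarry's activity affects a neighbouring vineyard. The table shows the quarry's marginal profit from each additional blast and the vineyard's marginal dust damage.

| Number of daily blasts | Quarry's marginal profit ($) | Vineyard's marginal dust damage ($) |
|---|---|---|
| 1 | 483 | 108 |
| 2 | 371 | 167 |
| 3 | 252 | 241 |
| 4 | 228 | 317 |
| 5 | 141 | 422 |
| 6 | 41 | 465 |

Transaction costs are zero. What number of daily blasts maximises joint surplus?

3

Bargaining reaches the level where marginal profit last exceeds marginal dust damage.
That holds through level 3 (252 ≥ 241) but not at 4 (228 < 317).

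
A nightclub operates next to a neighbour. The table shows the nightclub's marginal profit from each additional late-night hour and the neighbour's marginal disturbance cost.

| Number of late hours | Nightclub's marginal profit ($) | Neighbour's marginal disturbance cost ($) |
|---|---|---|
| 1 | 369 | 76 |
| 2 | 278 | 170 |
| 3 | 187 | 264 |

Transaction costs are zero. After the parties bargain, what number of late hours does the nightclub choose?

Bargaining reaches the level where marginal profit last exceeds marginal disturbance cost.
That holds through level 2 (278 ≥ 170) but not at 3 (187 < 264).

2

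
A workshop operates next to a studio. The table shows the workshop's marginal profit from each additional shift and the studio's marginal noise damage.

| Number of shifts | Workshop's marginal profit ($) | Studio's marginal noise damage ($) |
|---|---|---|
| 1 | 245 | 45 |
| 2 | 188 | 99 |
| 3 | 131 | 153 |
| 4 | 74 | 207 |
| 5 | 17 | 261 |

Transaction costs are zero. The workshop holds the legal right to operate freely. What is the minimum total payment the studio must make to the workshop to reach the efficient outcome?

Left alone the workshop would choose level 5 (marginal profit stays positive).
Efficient level: k* = 2 (marginal profit ≥ marginal noise damage through 2).
The studio must at least cover the workshop's forgone profit from cutting 5→2: 131 + 74 + 17 = 222.

$222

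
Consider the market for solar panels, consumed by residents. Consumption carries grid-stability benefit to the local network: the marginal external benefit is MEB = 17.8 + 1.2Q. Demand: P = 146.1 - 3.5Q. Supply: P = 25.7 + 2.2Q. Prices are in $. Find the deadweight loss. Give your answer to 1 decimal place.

DWL = $206.9

Market equilibrium (private): 25.7 + 2.2Q = 146.1 - 3.5Q → Q_m = 21.1228.
Social marginal benefit = demand + MEB = 163.9 - 2.3Q.
Set SMB = MC: 163.9 - 2.3Q = 25.7 + 2.2Q → Q* = 30.7111.
The loss is the area between SMB and MC from Q* to Q_m; with linear curves that's a triangle of height MEB(Q_m).
DWL = ½ × 9.5883 × 43.1474 = 206.8551.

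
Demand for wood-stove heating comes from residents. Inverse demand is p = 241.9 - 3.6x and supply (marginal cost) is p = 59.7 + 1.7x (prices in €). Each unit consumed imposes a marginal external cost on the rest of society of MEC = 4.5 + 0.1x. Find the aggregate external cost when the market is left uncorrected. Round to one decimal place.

€213.8

Market equilibrium (private): 59.7 + 1.7x = 241.9 - 3.6x → x_m = 34.3774.
Total external cost = ∫₀^{x_m} (4.5 + 0.1x) dx = 4.5×34.3774 + ½×0.1×34.3774² = 213.7886.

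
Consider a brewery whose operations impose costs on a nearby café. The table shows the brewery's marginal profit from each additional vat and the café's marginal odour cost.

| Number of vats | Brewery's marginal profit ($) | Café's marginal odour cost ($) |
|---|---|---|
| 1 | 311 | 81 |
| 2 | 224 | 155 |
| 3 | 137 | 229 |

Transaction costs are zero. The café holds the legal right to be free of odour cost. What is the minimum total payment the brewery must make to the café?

Efficient level: marginal profit ≥ marginal odour cost through level 2, so k* = 2.
With the café holding the right, the brewery must at least compensate total damage at k*: 81 + 155 = 236.

$236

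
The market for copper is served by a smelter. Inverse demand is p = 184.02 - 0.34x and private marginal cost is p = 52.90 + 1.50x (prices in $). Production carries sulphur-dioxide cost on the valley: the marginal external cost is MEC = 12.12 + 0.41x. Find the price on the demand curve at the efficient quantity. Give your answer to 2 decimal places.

Social marginal cost = private MC + MEC = 65.02 + 1.91x.
Set SMC = demand: 65.02 + 1.91x = 184.02 - 0.34x → x* = 52.8889.
Consumer price on the demand curve at x*: 184.02 − 0.34×52.8889 = 166.0378.

P = $166.04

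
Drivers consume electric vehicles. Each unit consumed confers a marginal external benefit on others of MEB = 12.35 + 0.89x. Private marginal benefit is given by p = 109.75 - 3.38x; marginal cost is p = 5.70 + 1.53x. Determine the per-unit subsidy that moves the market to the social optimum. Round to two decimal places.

subsidy = 38.12 per unit

Social marginal benefit = demand + MEB = 122.10 - 2.49x.
Set SMB = MC: 122.10 - 2.49x = 5.70 + 1.53x → x* = 28.9552.
The Pigouvian subsidy equals MEB at x*: 12.35 + 0.89×28.9552 = 38.1201.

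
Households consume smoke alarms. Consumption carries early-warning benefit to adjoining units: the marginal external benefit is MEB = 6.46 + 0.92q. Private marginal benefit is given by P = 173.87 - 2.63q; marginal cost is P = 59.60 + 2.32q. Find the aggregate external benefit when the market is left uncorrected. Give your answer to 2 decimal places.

Market equilibrium (private): 59.60 + 2.32q = 173.87 - 2.63q → q_m = 23.0848.
Total external benefit = ∫₀^{q_m} (6.46 + 0.92q) dq = 6.46×23.0848 + ½×0.92×23.0848² = 394.2655.

394.27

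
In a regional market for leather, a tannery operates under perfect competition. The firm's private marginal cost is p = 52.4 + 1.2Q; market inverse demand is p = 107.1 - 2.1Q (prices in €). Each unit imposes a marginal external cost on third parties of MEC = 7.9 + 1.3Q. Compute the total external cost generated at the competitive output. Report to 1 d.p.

Market equilibrium (private): 52.4 + 1.2Q = 107.1 - 2.1Q → Q_m = 16.5758.
Total external cost = ∫₀^{Q_m} (7.9 + 1.3Q) dQ = 7.9×16.5758 + ½×1.3×16.5758² = 309.5410.

€309.5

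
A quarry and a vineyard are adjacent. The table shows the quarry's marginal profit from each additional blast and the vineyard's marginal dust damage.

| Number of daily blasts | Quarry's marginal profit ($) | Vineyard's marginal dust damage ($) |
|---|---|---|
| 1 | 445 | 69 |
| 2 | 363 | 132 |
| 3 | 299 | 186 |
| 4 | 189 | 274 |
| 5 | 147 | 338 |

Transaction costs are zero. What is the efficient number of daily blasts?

3

Bargaining reaches the level where marginal profit last exceeds marginal dust damage.
That holds through level 3 (299 ≥ 186) but not at 4 (189 < 274).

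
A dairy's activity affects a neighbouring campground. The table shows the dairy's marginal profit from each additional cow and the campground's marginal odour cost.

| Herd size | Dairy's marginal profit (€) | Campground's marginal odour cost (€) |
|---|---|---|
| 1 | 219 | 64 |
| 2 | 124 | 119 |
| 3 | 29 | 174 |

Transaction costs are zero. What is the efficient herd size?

2

Bargaining reaches the level where marginal profit last exceeds marginal odour cost.
That holds through level 2 (124 ≥ 119) but not at 3 (29 < 174).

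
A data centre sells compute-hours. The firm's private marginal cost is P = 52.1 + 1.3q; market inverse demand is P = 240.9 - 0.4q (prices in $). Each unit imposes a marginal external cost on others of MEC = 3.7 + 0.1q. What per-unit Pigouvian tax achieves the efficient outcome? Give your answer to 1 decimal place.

Social marginal cost = private MC + MEC = 55.8 + 1.4q.
Set SMC = demand: 55.8 + 1.4q = 240.9 - 0.4q → q* = 102.8333.
The Pigouvian tax equals MEC at q*: 3.7 + 0.1×102.8333 = 13.9833.

tax = $14.0 per unit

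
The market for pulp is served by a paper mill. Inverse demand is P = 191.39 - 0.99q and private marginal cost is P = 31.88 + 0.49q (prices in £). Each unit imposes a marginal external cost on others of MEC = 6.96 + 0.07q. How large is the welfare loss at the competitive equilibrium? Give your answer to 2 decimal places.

Market equilibrium (private): 31.88 + 0.49q = 191.39 - 0.99q → q_m = 107.7770.
Social marginal cost = private MC + MEC = 38.84 + 0.56q.
Set SMC = demand: 38.84 + 0.56q = 191.39 - 0.99q → q* = 98.4194.
Between q* and q_m the wedge SMC − demand runs linearly from 0 to MEC(q_m), so the loss is a triangle.
DWL = ½ × 9.3576 × 14.5044 = 67.8632.

DWL = £67.86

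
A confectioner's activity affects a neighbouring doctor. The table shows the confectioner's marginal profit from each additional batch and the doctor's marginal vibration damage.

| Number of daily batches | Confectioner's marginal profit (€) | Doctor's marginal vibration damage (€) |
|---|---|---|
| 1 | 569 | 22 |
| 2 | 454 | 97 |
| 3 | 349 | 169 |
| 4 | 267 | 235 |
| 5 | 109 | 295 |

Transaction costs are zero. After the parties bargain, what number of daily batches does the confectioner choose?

4

Bargaining reaches the level where marginal profit last exceeds marginal vibration damage.
That holds through level 4 (267 ≥ 235) but not at 5 (109 < 295).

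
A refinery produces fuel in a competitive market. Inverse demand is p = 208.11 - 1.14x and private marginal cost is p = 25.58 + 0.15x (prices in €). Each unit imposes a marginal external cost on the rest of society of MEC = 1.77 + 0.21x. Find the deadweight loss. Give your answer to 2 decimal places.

DWL = €330.42

Market equilibrium (private): 25.58 + 0.15x = 208.11 - 1.14x → x_m = 141.4961.
Social marginal cost = private MC + MEC = 27.35 + 0.36x.
Set SMC = demand: 27.35 + 0.36x = 208.11 - 1.14x → x* = 120.5067.
The welfare-loss triangle has base |x_m − x*| and height MEC(x_m) (the vertical gap between SMC and demand is zero at x* and MEC at x_m).
DWL = ½ × 20.9894 × 31.4842 = 330.4172.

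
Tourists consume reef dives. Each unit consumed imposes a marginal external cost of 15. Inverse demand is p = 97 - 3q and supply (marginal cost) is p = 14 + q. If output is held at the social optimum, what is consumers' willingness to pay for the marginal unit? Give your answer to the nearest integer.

Social marginal benefit = demand − MEC = 82 - 3q.
Set SMB = MC: 82 - 3q = 14 + q → q* = 17.0000.
Consumer price on the demand curve at q*: 97 − 3×17.0000 = 46.0000.

P = 46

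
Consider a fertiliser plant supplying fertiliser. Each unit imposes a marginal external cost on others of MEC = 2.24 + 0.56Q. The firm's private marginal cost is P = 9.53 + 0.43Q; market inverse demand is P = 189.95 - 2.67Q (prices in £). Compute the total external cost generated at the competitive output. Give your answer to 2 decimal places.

£1078.80

Market equilibrium (private): 9.53 + 0.43Q = 189.95 - 2.67Q → Q_m = 58.2000.
Total external cost = ∫₀^{Q_m} (2.24 + 0.56Q) dQ = 2.24×58.2000 + ½×0.56×58.2000² = 1078.7952.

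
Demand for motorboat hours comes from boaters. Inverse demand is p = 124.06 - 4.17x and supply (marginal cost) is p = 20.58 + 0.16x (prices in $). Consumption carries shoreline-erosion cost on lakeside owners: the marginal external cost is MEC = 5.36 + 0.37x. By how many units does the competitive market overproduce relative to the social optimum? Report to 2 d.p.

3.02 units

Market equilibrium (private): 20.58 + 0.16x = 124.06 - 4.17x → x_m = 23.8984.
Social marginal benefit = demand − MEC = 118.70 - 4.54x.
Set SMB = MC: 118.70 - 4.54x = 20.58 + 0.16x → x* = 20.8766.
Gap = |23.8984 − 20.8766| = 3.0218.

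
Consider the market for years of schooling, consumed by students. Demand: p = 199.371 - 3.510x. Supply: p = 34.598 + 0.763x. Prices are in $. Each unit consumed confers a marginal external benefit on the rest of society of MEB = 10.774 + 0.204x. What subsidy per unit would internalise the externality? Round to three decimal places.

Social marginal benefit = demand + MEB = 210.145 - 3.306x.
Set SMB = MC: 210.145 - 3.306x = 34.598 + 0.763x → x* = 43.1425.
The Pigouvian subsidy equals MEB at x*: 10.774 + 0.204×43.1425 = 19.5751.

subsidy = $19.575 per unit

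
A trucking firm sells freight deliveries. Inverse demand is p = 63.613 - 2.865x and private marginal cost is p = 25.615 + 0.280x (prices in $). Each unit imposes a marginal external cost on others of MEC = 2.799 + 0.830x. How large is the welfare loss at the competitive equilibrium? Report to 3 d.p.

Market equilibrium (private): 25.615 + 0.280x = 63.613 - 2.865x → x_m = 12.0820.
Social marginal cost = private MC + MEC = 28.414 + 1.110x.
Set SMC = demand: 28.414 + 1.110x = 63.613 - 2.865x → x* = 8.8551.
Between x* and x_m the wedge SMC − demand runs linearly from 0 to MEC(x_m), so the loss is a triangle.
DWL = ½ × 3.2269 × 12.8271 = 20.6959.

DWL = $20.696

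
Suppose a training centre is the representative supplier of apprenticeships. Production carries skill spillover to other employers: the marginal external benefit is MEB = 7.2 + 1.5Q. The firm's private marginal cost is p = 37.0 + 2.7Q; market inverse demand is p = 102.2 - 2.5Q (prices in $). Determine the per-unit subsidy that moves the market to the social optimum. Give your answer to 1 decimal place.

subsidy = $36.6 per unit

Social marginal cost = private MC − MEB = 29.8 + 1.2Q.
Set SMC = demand: 29.8 + 1.2Q = 102.2 - 2.5Q → Q* = 19.5676.
The Pigouvian subsidy equals MEB at Q*: 7.2 + 1.5×19.5676 = 36.5514.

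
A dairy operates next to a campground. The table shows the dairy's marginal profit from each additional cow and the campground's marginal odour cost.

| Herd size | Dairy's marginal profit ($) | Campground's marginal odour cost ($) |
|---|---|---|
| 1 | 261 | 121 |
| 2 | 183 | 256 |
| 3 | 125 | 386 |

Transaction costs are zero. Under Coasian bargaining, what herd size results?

Bargaining reaches the level where marginal profit last exceeds marginal odour cost.
That holds through level 1 (261 ≥ 121) but not at 2 (183 < 256).

1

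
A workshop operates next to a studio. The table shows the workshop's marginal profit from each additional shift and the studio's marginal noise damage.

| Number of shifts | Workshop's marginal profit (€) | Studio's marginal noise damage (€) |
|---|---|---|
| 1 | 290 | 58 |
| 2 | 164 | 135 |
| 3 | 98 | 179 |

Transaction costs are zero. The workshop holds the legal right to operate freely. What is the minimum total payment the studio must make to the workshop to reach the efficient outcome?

€98

Left alone the workshop would choose level 3 (marginal profit stays positive).
Efficient level: k* = 2 (marginal profit ≥ marginal noise damage through 2).
The studio must at least cover the workshop's forgone profit from cutting 3→2: 98 = 98.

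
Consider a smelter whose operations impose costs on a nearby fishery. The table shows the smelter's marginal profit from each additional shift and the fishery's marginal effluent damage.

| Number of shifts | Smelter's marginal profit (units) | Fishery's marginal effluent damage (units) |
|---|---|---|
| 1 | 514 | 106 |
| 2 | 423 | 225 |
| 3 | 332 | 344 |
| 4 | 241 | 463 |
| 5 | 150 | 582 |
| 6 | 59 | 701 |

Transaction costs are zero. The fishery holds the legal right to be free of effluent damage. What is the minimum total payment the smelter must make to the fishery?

Efficient level: marginal profit ≥ marginal effluent damage through level 2, so k* = 2.
With the fishery holding the right, the smelter must at least compensate total damage at k*: 106 + 225 = 331.

331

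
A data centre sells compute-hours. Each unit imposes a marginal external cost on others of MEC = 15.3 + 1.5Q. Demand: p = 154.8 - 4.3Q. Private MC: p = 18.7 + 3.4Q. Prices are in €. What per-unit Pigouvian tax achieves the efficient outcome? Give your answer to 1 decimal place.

tax = €35.0 per unit

Social marginal cost = private MC + MEC = 34.0 + 4.9Q.
Set SMC = demand: 34.0 + 4.9Q = 154.8 - 4.3Q → Q* = 13.1304.
The Pigouvian tax equals MEC at Q*: 15.3 + 1.5×13.1304 = 34.9956.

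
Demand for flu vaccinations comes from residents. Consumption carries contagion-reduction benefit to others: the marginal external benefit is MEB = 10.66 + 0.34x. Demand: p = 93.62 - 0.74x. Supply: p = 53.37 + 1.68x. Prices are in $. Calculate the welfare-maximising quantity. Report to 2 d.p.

x* = 24.48

Social marginal benefit = demand + MEB = 104.28 - 0.40x.
Set SMB = MC: 104.28 - 0.40x = 53.37 + 1.68x → x* = 24.4760.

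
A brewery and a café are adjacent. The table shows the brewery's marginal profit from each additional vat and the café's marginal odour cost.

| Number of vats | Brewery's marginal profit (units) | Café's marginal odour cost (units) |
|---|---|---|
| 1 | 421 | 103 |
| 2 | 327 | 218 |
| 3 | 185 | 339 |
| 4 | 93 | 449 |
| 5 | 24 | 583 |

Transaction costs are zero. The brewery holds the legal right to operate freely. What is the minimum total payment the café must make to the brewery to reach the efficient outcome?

Left alone the brewery would choose level 5 (marginal profit stays positive).
Efficient level: k* = 2 (marginal profit ≥ marginal odour cost through 2).
The café must at least cover the brewery's forgone profit from cutting 5→2: 185 + 93 + 24 = 302.

302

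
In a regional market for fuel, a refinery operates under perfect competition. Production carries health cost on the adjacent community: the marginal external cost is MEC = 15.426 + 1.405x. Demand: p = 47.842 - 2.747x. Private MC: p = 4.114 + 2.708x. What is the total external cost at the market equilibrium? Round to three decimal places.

168.798

Market equilibrium (private): 4.114 + 2.708x = 47.842 - 2.747x → x_m = 8.0161.
Total external cost = ∫₀^{x_m} (15.426 + 1.405x) dx = 15.426×8.0161 + ½×1.405×8.0161² = 168.7975.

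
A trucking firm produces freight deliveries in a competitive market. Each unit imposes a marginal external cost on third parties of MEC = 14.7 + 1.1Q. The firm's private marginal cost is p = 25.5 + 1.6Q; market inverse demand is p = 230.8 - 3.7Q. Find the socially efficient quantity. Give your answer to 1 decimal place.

Social marginal cost = private MC + MEC = 40.2 + 2.7Q.
Set SMC = demand: 40.2 + 2.7Q = 230.8 - 3.7Q → Q* = 29.7813.

Q* = 29.8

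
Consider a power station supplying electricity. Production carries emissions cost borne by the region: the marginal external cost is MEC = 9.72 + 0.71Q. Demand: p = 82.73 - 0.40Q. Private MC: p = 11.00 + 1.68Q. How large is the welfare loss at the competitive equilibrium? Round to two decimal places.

Market equilibrium (private): 11.00 + 1.68Q = 82.73 - 0.40Q → Q_m = 34.4856.
Social marginal cost = private MC + MEC = 20.72 + 2.39Q.
Set SMC = demand: 20.72 + 2.39Q = 82.73 - 0.40Q → Q* = 22.2258.
Between Q* and Q_m the wedge SMC − demand runs linearly from 0 to MEC(Q_m), so the loss is a triangle.
DWL = ½ × 12.2598 × 34.2048 = 209.6720.

DWL = 209.67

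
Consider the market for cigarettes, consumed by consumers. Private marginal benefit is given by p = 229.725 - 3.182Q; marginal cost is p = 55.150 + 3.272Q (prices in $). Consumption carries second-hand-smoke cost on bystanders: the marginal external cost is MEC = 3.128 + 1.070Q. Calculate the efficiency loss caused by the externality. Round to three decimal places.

DWL = $68.349

Market equilibrium (private): 55.150 + 3.272Q = 229.725 - 3.182Q → Q_m = 27.0491.
Social marginal benefit = demand − MEC = 226.597 - 4.252Q.
Set SMB = MC: 226.597 - 4.252Q = 55.150 + 3.272Q → Q* = 22.7867.
The loss is the area between SMB and MC from Q* to Q_m; with linear curves that's a triangle of height MEC(Q_m).
DWL = ½ × 4.2624 × 32.0706 = 68.3489.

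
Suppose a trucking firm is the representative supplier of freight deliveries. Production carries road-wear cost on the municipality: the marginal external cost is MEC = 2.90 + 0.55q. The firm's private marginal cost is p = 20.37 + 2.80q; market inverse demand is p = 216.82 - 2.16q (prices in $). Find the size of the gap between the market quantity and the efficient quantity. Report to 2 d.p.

Market equilibrium (private): 20.37 + 2.80q = 216.82 - 2.16q → q_m = 39.6069.
Social marginal cost = private MC + MEC = 23.27 + 3.35q.
Set SMC = demand: 23.27 + 3.35q = 216.82 - 2.16q → q* = 35.1270.
Gap = |39.6069 − 35.1270| = 4.4799.

4.48 units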